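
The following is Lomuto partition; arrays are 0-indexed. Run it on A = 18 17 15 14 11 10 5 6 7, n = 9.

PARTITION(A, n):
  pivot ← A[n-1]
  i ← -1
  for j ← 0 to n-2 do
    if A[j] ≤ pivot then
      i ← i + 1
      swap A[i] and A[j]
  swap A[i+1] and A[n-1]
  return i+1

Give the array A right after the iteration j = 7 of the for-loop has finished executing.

5 6 15 14 11 10 18 17 7

pivot=7, i=-1
j=0: 18>7, skip
j=1: 17>7, skip
j=2: 15>7, skip
j=3: 14>7, skip
j=4: 11>7, skip
j=5: 10>7, skip
j=6: 5≤7, i=0, swap(0,6) ⇒ 5 17 15 14 11 10 18 6 7
j=7: 6≤7, i=1, swap(1,7) ⇒ 5 6 15 14 11 10 18 17 7
(after j=7) A = 5 6 15 14 11 10 18 17 7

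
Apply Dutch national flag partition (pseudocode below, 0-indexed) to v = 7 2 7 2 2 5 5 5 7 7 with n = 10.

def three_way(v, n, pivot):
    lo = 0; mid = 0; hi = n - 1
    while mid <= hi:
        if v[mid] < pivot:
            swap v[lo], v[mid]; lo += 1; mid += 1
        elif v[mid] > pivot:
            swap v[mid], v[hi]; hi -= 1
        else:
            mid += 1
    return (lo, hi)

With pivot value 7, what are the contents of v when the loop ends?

2 2 2 5 5 5 7 7 7 7

lo=0 mid=0 hi=9
7=7: mid=1
2<7: swap(0,1), lo=1 mid=2 ⇒ 2 7 7 2 2 5 5 5 7 7
7=7: mid=3
2<7: swap(1,3), lo=2 mid=4 ⇒ 2 2 7 7 2 5 5 5 7 7
2<7: swap(2,4), lo=3 mid=5 ⇒ 2 2 2 7 7 5 5 5 7 7
5<7: swap(3,5), lo=4 mid=6 ⇒ 2 2 2 5 7 7 5 5 7 7
5<7: swap(4,6), lo=5 mid=7 ⇒ 2 2 2 5 5 7 7 5 7 7
5<7: swap(5,7), lo=6 mid=8 ⇒ 2 2 2 5 5 5 7 7 7 7
7=7: mid=9
7=7: mid=10
done. lo=6 hi=9; v=2 2 2 5 5 5 7 7 7 7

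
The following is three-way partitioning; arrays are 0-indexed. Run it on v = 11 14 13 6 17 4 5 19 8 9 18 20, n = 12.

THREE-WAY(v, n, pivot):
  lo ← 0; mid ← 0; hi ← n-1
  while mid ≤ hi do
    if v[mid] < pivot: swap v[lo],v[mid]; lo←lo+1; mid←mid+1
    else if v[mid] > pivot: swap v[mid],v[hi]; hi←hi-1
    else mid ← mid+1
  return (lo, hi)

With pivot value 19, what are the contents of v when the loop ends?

pivot = 19; lo=0, mid=0, hi=11
v[mid]=11<19: swap v[0],v[0]; lo=1,mid=1 → 11 14 13 6 17 4 5 19 8 9 18 20
v[mid]=14<19: swap v[1],v[1]; lo=2,mid=2 → 11 14 13 6 17 4 5 19 8 9 18 20
v[mid]=13<19: swap v[2],v[2]; lo=3,mid=3 → 11 14 13 6 17 4 5 19 8 9 18 20
v[mid]=6<19: swap v[3],v[3]; lo=4,mid=4 → 11 14 13 6 17 4 5 19 8 9 18 20
v[mid]=17<19: swap v[4],v[4]; lo=5,mid=5 → 11 14 13 6 17 4 5 19 8 9 18 20
v[mid]=4<19: swap v[5],v[5]; lo=6,mid=6 → 11 14 13 6 17 4 5 19 8 9 18 20
v[mid]=5<19: swap v[6],v[6]; lo=7,mid=7 → 11 14 13 6 17 4 5 19 8 9 18 20
v[mid]=19=19: mid=8
v[mid]=8<19: swap v[7],v[8]; lo=8,mid=9 → 11 14 13 6 17 4 5 8 19 9 18 20
v[mid]=9<19: swap v[8],v[9]; lo=9,mid=10 → 11 14 13 6 17 4 5 8 9 19 18 20
v[mid]=18<19: swap v[9],v[10]; lo=10,mid=11 → 11 14 13 6 17 4 5 8 9 18 19 20
v[mid]=20>19: swap v[11],v[11]; hi=10 → 11 14 13 6 17 4 5 8 9 18 19 20
end: lo=10, hi=10; v = 11 14 13 6 17 4 5 8 9 18 19 20

11 14 13 6 17 4 5 8 9 18 19 20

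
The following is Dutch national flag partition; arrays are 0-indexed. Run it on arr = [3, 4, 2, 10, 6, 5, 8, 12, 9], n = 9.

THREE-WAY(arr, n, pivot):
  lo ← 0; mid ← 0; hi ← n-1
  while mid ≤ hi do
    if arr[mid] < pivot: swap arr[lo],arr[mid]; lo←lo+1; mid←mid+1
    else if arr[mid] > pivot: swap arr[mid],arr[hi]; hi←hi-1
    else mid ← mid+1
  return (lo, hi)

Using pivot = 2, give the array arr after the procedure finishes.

[2, 4, 10, 6, 5, 8, 12, 9, 3]

lo=0 mid=0 hi=8
3>2: swap(0,8), hi=7 ⇒ [9, 4, 2, 10, 6, 5, 8, 12, 3]
9>2: swap(0,7), hi=6 ⇒ [12, 4, 2, 10, 6, 5, 8, 9, 3]
12>2: swap(0,6), hi=5 ⇒ [8, 4, 2, 10, 6, 5, 12, 9, 3]
8>2: swap(0,5), hi=4 ⇒ [5, 4, 2, 10, 6, 8, 12, 9, 3]
5>2: swap(0,4), hi=3 ⇒ [6, 4, 2, 10, 5, 8, 12, 9, 3]
6>2: swap(0,3), hi=2 ⇒ [10, 4, 2, 6, 5, 8, 12, 9, 3]
10>2: swap(0,2), hi=1 ⇒ [2, 4, 10, 6, 5, 8, 12, 9, 3]
2=2: mid=1
4>2: swap(1,1), hi=0 ⇒ [2, 4, 10, 6, 5, 8, 12, 9, 3]
done. lo=0 hi=0; arr=[2, 4, 10, 6, 5, 8, 12, 9, 3]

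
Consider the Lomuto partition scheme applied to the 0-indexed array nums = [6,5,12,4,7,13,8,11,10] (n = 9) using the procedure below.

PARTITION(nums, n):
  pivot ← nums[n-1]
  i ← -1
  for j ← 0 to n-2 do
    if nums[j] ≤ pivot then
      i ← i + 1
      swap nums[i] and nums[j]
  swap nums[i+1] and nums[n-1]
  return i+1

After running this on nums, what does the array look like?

pivot=10, i=-1
j=0: 6≤10, i=0, swap(0,0) ⇒ [6,5,12,4,7,13,8,11,10]
j=1: 5≤10, i=1, swap(1,1) ⇒ [6,5,12,4,7,13,8,11,10]
j=2: 12>10, skip
j=3: 4≤10, i=2, swap(2,3) ⇒ [6,5,4,12,7,13,8,11,10]
j=4: 7≤10, i=3, swap(3,4) ⇒ [6,5,4,7,12,13,8,11,10]
j=5: 13>10, skip
j=6: 8≤10, i=4, swap(4,6) ⇒ [6,5,4,7,8,13,12,11,10]
j=7: 11>10, skip
swap(5,8) ⇒ [6,5,4,7,8,10,12,11,13]; return 5

[6,5,4,7,8,10,12,11,13]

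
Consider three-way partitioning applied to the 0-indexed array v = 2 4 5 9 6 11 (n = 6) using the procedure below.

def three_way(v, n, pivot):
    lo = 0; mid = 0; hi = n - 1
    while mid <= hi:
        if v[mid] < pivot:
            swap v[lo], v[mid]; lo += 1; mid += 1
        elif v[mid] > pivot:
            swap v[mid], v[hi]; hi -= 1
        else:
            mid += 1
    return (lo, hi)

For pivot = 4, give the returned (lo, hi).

pivot = 4; lo=0, mid=0, hi=5
v[mid]=2<4: swap v[0],v[0]; lo=1,mid=1 → 2 4 5 9 6 11
v[mid]=4=4: mid=2
v[mid]=5>4: swap v[2],v[5]; hi=4 → 2 4 11 9 6 5
v[mid]=11>4: swap v[2],v[4]; hi=3 → 2 4 6 9 11 5
v[mid]=6>4: swap v[2],v[3]; hi=2 → 2 4 9 6 11 5
v[mid]=9>4: swap v[2],v[2]; hi=1 → 2 4 9 6 11 5
end: lo=1, hi=1; v = 2 4 9 6 11 5

(1, 1)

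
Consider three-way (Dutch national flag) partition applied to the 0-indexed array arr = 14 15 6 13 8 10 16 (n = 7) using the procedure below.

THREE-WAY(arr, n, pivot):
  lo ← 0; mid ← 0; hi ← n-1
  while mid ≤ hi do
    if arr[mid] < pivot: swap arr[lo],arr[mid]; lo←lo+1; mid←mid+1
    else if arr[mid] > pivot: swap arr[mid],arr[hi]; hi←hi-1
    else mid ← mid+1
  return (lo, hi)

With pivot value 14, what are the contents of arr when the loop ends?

pivot = 14; lo=0, mid=0, hi=6
arr[mid]=14=14: mid=1
arr[mid]=15>14: swap arr[1],arr[6]; hi=5 → 14 16 6 13 8 10 15
arr[mid]=16>14: swap arr[1],arr[5]; hi=4 → 14 10 6 13 8 16 15
arr[mid]=10<14: swap arr[0],arr[1]; lo=1,mid=2 → 10 14 6 13 8 16 15
arr[mid]=6<14: swap arr[1],arr[2]; lo=2,mid=3 → 10 6 14 13 8 16 15
arr[mid]=13<14: swap arr[2],arr[3]; lo=3,mid=4 → 10 6 13 14 8 16 15
arr[mid]=8<14: swap arr[3],arr[4]; lo=4,mid=5 → 10 6 13 8 14 16 15
end: lo=4, hi=4; arr = 10 6 13 8 14 16 15

10 6 13 8 14 16 15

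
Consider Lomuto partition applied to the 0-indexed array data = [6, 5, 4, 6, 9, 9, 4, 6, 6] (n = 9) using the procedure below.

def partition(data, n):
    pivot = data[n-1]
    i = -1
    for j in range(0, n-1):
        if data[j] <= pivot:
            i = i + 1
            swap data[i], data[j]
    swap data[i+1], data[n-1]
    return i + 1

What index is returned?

pivot = data[8] = 6; i = -1
j=0: data[0]=6 ≤ 6 → i=0, swap data[0],data[0] (no change) → [6, 5, 4, 6, 9, 9, 4, 6, 6]
j=1: data[1]=5 ≤ 6 → i=1, swap data[1],data[1] (no change) → [6, 5, 4, 6, 9, 9, 4, 6, 6]
j=2: data[2]=4 ≤ 6 → i=2, swap data[2],data[2] (no change) → [6, 5, 4, 6, 9, 9, 4, 6, 6]
j=3: data[3]=6 ≤ 6 → i=3, swap data[3],data[3] (no change) → [6, 5, 4, 6, 9, 9, 4, 6, 6]
j=4: data[4]=9 > 6 → no swap
j=5: data[5]=9 > 6 → no swap
j=6: data[6]=4 ≤ 6 → i=4, swap data[4],data[6] → [6, 5, 4, 6, 4, 9, 9, 6, 6]
j=7: data[7]=6 ≤ 6 → i=5, swap data[5],data[7] → [6, 5, 4, 6, 4, 6, 9, 9, 6]
final swap data[6],data[8] → [6, 5, 4, 6, 4, 6, 6, 9, 9]; return 6

6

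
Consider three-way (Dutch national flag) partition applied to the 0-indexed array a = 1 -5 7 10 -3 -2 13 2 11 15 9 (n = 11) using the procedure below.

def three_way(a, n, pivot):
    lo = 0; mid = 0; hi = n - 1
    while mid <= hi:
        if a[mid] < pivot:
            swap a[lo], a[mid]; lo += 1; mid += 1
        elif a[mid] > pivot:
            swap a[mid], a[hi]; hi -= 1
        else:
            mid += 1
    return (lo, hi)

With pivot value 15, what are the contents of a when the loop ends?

pivot = 15; lo=0, mid=0, hi=10
a[mid]=1<15: swap a[0],a[0]; lo=1,mid=1 → 1 -5 7 10 -3 -2 13 2 11 15 9
a[mid]=-5<15: swap a[1],a[1]; lo=2,mid=2 → 1 -5 7 10 -3 -2 13 2 11 15 9
a[mid]=7<15: swap a[2],a[2]; lo=3,mid=3 → 1 -5 7 10 -3 -2 13 2 11 15 9
a[mid]=10<15: swap a[3],a[3]; lo=4,mid=4 → 1 -5 7 10 -3 -2 13 2 11 15 9
a[mid]=-3<15: swap a[4],a[4]; lo=5,mid=5 → 1 -5 7 10 -3 -2 13 2 11 15 9
a[mid]=-2<15: swap a[5],a[5]; lo=6,mid=6 → 1 -5 7 10 -3 -2 13 2 11 15 9
a[mid]=13<15: swap a[6],a[6]; lo=7,mid=7 → 1 -5 7 10 -3 -2 13 2 11 15 9
a[mid]=2<15: swap a[7],a[7]; lo=8,mid=8 → 1 -5 7 10 -3 -2 13 2 11 15 9
a[mid]=11<15: swap a[8],a[8]; lo=9,mid=9 → 1 -5 7 10 -3 -2 13 2 11 15 9
a[mid]=15=15: mid=10
a[mid]=9<15: swap a[9],a[10]; lo=10,mid=11 → 1 -5 7 10 -3 -2 13 2 11 9 15
end: lo=10, hi=10; a = 1 -5 7 10 -3 -2 13 2 11 9 15

1 -5 7 10 -3 -2 13 2 11 9 15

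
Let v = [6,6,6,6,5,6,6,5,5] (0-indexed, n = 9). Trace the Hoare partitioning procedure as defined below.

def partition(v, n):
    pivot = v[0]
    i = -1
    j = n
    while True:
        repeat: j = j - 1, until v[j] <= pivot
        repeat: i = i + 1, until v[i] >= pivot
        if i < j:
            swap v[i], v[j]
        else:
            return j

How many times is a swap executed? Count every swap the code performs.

pivot=6
j stops at 8 (5), i stops at 0 (6); swap ⇒ [5,6,6,6,5,6,6,5,6]
j stops at 7 (5), i stops at 1 (6); swap ⇒ [5,5,6,6,5,6,6,6,6]
j stops at 6 (6), i stops at 2 (6); swap ⇒ [5,5,6,6,5,6,6,6,6]
j stops at 5 (6), i stops at 3 (6); swap ⇒ [5,5,6,6,5,6,6,6,6]
j stops at 4, i stops at 5; i≥j ⇒ return 4. v=[5,5,6,6,5,6,6,6,6]

4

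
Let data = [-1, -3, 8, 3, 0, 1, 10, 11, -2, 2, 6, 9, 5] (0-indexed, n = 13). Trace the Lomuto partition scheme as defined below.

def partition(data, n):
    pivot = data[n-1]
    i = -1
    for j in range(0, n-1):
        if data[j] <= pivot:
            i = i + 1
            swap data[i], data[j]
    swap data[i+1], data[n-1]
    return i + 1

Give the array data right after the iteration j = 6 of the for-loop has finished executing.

[-1, -3, 3, 0, 1, 8, 10, 11, -2, 2, 6, 9, 5]

pivot = data[12] = 5; i = -1
j=0: data[0]=-1 ≤ 5 → i=0, swap data[0],data[0] (no change) → [-1, -3, 8, 3, 0, 1, 10, 11, -2, 2, 6, 9, 5]
j=1: data[1]=-3 ≤ 5 → i=1, swap data[1],data[1] (no change) → [-1, -3, 8, 3, 0, 1, 10, 11, -2, 2, 6, 9, 5]
j=2: data[2]=8 > 5 → no swap
j=3: data[3]=3 ≤ 5 → i=2, swap data[2],data[3] → [-1, -3, 3, 8, 0, 1, 10, 11, -2, 2, 6, 9, 5]
j=4: data[4]=0 ≤ 5 → i=3, swap data[3],data[4] → [-1, -3, 3, 0, 8, 1, 10, 11, -2, 2, 6, 9, 5]
j=5: data[5]=1 ≤ 5 → i=4, swap data[4],data[5] → [-1, -3, 3, 0, 1, 8, 10, 11, -2, 2, 6, 9, 5]
j=6: data[6]=10 > 5 → no swap
(after j=6) data = [-1, -3, 3, 0, 1, 8, 10, 11, -2, 2, 6, 9, 5]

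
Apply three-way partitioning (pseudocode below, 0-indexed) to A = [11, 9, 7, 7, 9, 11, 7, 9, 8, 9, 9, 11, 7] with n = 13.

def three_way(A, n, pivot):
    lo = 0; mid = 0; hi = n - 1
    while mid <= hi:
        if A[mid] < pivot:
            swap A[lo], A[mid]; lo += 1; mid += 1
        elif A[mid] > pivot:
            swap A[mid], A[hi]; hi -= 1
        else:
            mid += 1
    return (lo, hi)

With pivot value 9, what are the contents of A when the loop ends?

pivot = 9; lo=0, mid=0, hi=12
A[mid]=11>9: swap A[0],A[12]; hi=11 → [7, 9, 7, 7, 9, 11, 7, 9, 8, 9, 9, 11, 11]
A[mid]=7<9: swap A[0],A[0]; lo=1,mid=1 → [7, 9, 7, 7, 9, 11, 7, 9, 8, 9, 9, 11, 11]
A[mid]=9=9: mid=2
A[mid]=7<9: swap A[1],A[2]; lo=2,mid=3 → [7, 7, 9, 7, 9, 11, 7, 9, 8, 9, 9, 11, 11]
A[mid]=7<9: swap A[2],A[3]; lo=3,mid=4 → [7, 7, 7, 9, 9, 11, 7, 9, 8, 9, 9, 11, 11]
A[mid]=9=9: mid=5
A[mid]=11>9: swap A[5],A[11]; hi=10 → [7, 7, 7, 9, 9, 11, 7, 9, 8, 9, 9, 11, 11]
A[mid]=11>9: swap A[5],A[10]; hi=9 → [7, 7, 7, 9, 9, 9, 7, 9, 8, 9, 11, 11, 11]
A[mid]=9=9: mid=6
A[mid]=7<9: swap A[3],A[6]; lo=4,mid=7 → [7, 7, 7, 7, 9, 9, 9, 9, 8, 9, 11, 11, 11]
A[mid]=9=9: mid=8
A[mid]=8<9: swap A[4],A[8]; lo=5,mid=9 → [7, 7, 7, 7, 8, 9, 9, 9, 9, 9, 11, 11, 11]
A[mid]=9=9: mid=10
end: lo=5, hi=9; A = [7, 7, 7, 7, 8, 9, 9, 9, 9, 9, 11, 11, 11]

[7, 7, 7, 7, 8, 9, 9, 9, 9, 9, 11, 11, 11]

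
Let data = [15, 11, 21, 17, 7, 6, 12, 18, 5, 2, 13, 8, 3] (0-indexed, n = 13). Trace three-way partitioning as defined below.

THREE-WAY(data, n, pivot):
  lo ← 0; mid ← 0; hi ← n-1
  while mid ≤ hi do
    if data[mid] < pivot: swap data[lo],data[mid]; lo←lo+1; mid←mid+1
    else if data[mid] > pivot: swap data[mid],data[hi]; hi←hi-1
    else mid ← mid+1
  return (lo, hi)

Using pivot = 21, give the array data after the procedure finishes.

lo=0 mid=0 hi=12
15<21: swap(0,0), lo=1 mid=1 ⇒ [15, 11, 21, 17, 7, 6, 12, 18, 5, 2, 13, 8, 3]
11<21: swap(1,1), lo=2 mid=2 ⇒ [15, 11, 21, 17, 7, 6, 12, 18, 5, 2, 13, 8, 3]
21=21: mid=3
17<21: swap(2,3), lo=3 mid=4 ⇒ [15, 11, 17, 21, 7, 6, 12, 18, 5, 2, 13, 8, 3]
7<21: swap(3,4), lo=4 mid=5 ⇒ [15, 11, 17, 7, 21, 6, 12, 18, 5, 2, 13, 8, 3]
6<21: swap(4,5), lo=5 mid=6 ⇒ [15, 11, 17, 7, 6, 21, 12, 18, 5, 2, 13, 8, 3]
12<21: swap(5,6), lo=6 mid=7 ⇒ [15, 11, 17, 7, 6, 12, 21, 18, 5, 2, 13, 8, 3]
18<21: swap(6,7), lo=7 mid=8 ⇒ [15, 11, 17, 7, 6, 12, 18, 21, 5, 2, 13, 8, 3]
5<21: swap(7,8), lo=8 mid=9 ⇒ [15, 11, 17, 7, 6, 12, 18, 5, 21, 2, 13, 8, 3]
2<21: swap(8,9), lo=9 mid=10 ⇒ [15, 11, 17, 7, 6, 12, 18, 5, 2, 21, 13, 8, 3]
13<21: swap(9,10), lo=10 mid=11 ⇒ [15, 11, 17, 7, 6, 12, 18, 5, 2, 13, 21, 8, 3]
8<21: swap(10,11), lo=11 mid=12 ⇒ [15, 11, 17, 7, 6, 12, 18, 5, 2, 13, 8, 21, 3]
3<21: swap(11,12), lo=12 mid=13 ⇒ [15, 11, 17, 7, 6, 12, 18, 5, 2, 13, 8, 3, 21]
done. lo=12 hi=12; data=[15, 11, 17, 7, 6, 12, 18, 5, 2, 13, 8, 3, 21]

[15, 11, 17, 7, 6, 12, 18, 5, 2, 13, 8, 3, 21]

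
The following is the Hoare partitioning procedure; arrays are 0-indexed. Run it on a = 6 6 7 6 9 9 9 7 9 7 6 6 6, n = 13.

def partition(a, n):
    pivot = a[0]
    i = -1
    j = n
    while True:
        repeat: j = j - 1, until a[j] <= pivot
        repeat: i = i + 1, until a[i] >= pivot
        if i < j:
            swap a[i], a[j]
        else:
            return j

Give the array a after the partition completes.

6 6 6 6 9 9 9 7 9 7 7 6 6

pivot=6
j stops at 12 (6), i stops at 0 (6); swap ⇒ 6 6 7 6 9 9 9 7 9 7 6 6 6
j stops at 11 (6), i stops at 1 (6); swap ⇒ 6 6 7 6 9 9 9 7 9 7 6 6 6
j stops at 10 (6), i stops at 2 (7); swap ⇒ 6 6 6 6 9 9 9 7 9 7 7 6 6
j stops at 3, i stops at 3; i≥j ⇒ return 3. a=6 6 6 6 9 9 9 7 9 7 7 6 6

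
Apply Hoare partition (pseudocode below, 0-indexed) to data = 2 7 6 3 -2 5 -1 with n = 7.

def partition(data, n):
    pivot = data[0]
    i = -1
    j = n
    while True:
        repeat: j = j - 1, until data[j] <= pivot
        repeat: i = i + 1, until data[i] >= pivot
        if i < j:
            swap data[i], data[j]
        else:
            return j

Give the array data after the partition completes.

pivot = data[0] = 2; i = -1, j = 7
j→6 (data[6]=-1≤2), i→0 (data[0]=2≥2); i<j, swap → -1 7 6 3 -2 5 2
j→4 (data[4]=-2≤2), i→1 (data[1]=7≥2); i<j, swap → -1 -2 6 3 7 5 2
j→1, i→2; i≥j, return j=1. data = -1 -2 6 3 7 5 2

-1 -2 6 3 7 5 2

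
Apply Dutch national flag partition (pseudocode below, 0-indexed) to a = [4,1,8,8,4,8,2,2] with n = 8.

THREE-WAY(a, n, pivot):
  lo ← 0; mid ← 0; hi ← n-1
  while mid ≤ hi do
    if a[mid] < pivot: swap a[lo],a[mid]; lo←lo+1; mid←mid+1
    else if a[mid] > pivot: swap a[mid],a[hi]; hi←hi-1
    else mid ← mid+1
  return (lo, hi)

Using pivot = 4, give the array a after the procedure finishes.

[1,2,2,4,4,8,8,8]

pivot = 4; lo=0, mid=0, hi=7
a[mid]=4=4: mid=1
a[mid]=1<4: swap a[0],a[1]; lo=1,mid=2 → [1,4,8,8,4,8,2,2]
a[mid]=8>4: swap a[2],a[7]; hi=6 → [1,4,2,8,4,8,2,8]
a[mid]=2<4: swap a[1],a[2]; lo=2,mid=3 → [1,2,4,8,4,8,2,8]
a[mid]=8>4: swap a[3],a[6]; hi=5 → [1,2,4,2,4,8,8,8]
a[mid]=2<4: swap a[2],a[3]; lo=3,mid=4 → [1,2,2,4,4,8,8,8]
a[mid]=4=4: mid=5
a[mid]=8>4: swap a[5],a[5]; hi=4 → [1,2,2,4,4,8,8,8]
end: lo=3, hi=4; a = [1,2,2,4,4,8,8,8]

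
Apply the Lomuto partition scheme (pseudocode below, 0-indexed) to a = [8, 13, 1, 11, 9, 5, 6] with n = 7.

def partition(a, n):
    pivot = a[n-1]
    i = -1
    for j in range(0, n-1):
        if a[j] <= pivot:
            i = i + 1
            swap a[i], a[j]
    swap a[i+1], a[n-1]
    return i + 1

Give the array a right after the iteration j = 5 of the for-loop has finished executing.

[1, 5, 8, 11, 9, 13, 6]

pivot=6, i=-1
j=0: 8>6, skip
j=1: 13>6, skip
j=2: 1≤6, i=0, swap(0,2) ⇒ [1, 13, 8, 11, 9, 5, 6]
j=3: 11>6, skip
j=4: 9>6, skip
j=5: 5≤6, i=1, swap(1,5) ⇒ [1, 5, 8, 11, 9, 13, 6]
(after j=5) a = [1, 5, 8, 11, 9, 13, 6]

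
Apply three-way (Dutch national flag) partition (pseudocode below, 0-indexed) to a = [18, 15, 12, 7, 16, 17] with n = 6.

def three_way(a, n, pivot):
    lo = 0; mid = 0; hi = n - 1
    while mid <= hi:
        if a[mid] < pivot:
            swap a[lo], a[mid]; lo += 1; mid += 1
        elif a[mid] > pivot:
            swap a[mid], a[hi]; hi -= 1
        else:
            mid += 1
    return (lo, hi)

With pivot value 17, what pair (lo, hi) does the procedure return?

lo=0 mid=0 hi=5
18>17: swap(0,5), hi=4 ⇒ [17, 15, 12, 7, 16, 18]
17=17: mid=1
15<17: swap(0,1), lo=1 mid=2 ⇒ [15, 17, 12, 7, 16, 18]
12<17: swap(1,2), lo=2 mid=3 ⇒ [15, 12, 17, 7, 16, 18]
7<17: swap(2,3), lo=3 mid=4 ⇒ [15, 12, 7, 17, 16, 18]
16<17: swap(3,4), lo=4 mid=5 ⇒ [15, 12, 7, 16, 17, 18]
done. lo=4 hi=4; a=[15, 12, 7, 16, 17, 18]

(4, 4)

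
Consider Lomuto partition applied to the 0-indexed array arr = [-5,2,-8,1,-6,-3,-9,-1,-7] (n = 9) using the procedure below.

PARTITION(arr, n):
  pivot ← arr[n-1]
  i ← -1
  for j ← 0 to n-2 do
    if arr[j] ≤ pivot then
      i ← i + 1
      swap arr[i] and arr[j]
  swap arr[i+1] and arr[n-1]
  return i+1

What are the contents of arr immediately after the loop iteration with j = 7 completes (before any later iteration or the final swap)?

pivot=-7, i=-1
j=0: -5>-7, skip
j=1: 2>-7, skip
j=2: -8≤-7, i=0, swap(0,2) ⇒ [-8,2,-5,1,-6,-3,-9,-1,-7]
j=3: 1>-7, skip
j=4: -6>-7, skip
j=5: -3>-7, skip
j=6: -9≤-7, i=1, swap(1,6) ⇒ [-8,-9,-5,1,-6,-3,2,-1,-7]
j=7: -1>-7, skip
(after j=7) arr = [-8,-9,-5,1,-6,-3,2,-1,-7]

[-8,-9,-5,1,-6,-3,2,-1,-7]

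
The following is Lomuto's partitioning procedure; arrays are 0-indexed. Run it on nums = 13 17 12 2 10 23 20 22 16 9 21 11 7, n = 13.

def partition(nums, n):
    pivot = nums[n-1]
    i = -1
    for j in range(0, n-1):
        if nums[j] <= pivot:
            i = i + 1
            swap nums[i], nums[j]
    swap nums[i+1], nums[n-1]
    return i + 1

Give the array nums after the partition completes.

pivot = nums[12] = 7; i = -1
j=0: nums[0]=13 > 7 → no swap
j=1: nums[1]=17 > 7 → no swap
j=2: nums[2]=12 > 7 → no swap
j=3: nums[3]=2 ≤ 7 → i=0, swap nums[0],nums[3] → 2 17 12 13 10 23 20 22 16 9 21 11 7
j=4: nums[4]=10 > 7 → no swap
j=5: nums[5]=23 > 7 → no swap
j=6: nums[6]=20 > 7 → no swap
j=7: nums[7]=22 > 7 → no swap
j=8: nums[8]=16 > 7 → no swap
j=9: nums[9]=9 > 7 → no swap
j=10: nums[10]=21 > 7 → no swap
j=11: nums[11]=11 > 7 → no swap
final swap nums[1],nums[12] → 2 7 12 13 10 23 20 22 16 9 21 11 17; return 1

2 7 12 13 10 23 20 22 16 9 21 11 17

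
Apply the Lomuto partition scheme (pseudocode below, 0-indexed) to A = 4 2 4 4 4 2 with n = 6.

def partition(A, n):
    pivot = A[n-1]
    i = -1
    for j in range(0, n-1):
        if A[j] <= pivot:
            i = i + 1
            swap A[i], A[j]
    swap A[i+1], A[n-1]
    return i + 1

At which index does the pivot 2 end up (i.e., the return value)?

pivot = A[5] = 2; i = -1
j=0: A[0]=4 > 2 → no swap
j=1: A[1]=2 ≤ 2 → i=0, swap A[0],A[1] → 2 4 4 4 4 2
j=2: A[2]=4 > 2 → no swap
j=3: A[3]=4 > 2 → no swap
j=4: A[4]=4 > 2 → no swap
final swap A[1],A[5] → 2 2 4 4 4 4; return 1

1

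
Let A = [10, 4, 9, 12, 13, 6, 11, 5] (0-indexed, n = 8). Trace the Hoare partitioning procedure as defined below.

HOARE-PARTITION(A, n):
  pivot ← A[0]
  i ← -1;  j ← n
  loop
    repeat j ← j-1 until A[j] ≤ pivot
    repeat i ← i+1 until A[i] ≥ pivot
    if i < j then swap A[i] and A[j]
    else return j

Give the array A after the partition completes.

[5, 4, 9, 6, 13, 12, 11, 10]

pivot = A[0] = 10; i = -1, j = 8
j→7 (A[7]=5≤10), i→0 (A[0]=10≥10); i<j, swap → [5, 4, 9, 12, 13, 6, 11, 10]
j→5 (A[5]=6≤10), i→3 (A[3]=12≥10); i<j, swap → [5, 4, 9, 6, 13, 12, 11, 10]
j→3, i→4; i≥j, return j=3. A = [5, 4, 9, 6, 13, 12, 11, 10]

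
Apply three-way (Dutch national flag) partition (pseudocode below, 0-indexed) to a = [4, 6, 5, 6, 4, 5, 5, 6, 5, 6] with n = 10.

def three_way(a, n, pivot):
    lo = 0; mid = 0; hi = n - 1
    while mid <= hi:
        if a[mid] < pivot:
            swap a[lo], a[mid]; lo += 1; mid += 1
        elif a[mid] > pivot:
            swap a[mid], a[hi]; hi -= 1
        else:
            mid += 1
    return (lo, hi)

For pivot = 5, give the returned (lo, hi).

lo=0 mid=0 hi=9
4<5: swap(0,0), lo=1 mid=1 ⇒ [4, 6, 5, 6, 4, 5, 5, 6, 5, 6]
6>5: swap(1,9), hi=8 ⇒ [4, 6, 5, 6, 4, 5, 5, 6, 5, 6]
6>5: swap(1,8), hi=7 ⇒ [4, 5, 5, 6, 4, 5, 5, 6, 6, 6]
5=5: mid=2
5=5: mid=3
6>5: swap(3,7), hi=6 ⇒ [4, 5, 5, 6, 4, 5, 5, 6, 6, 6]
6>5: swap(3,6), hi=5 ⇒ [4, 5, 5, 5, 4, 5, 6, 6, 6, 6]
5=5: mid=4
4<5: swap(1,4), lo=2 mid=5 ⇒ [4, 4, 5, 5, 5, 5, 6, 6, 6, 6]
5=5: mid=6
done. lo=2 hi=5; a=[4, 4, 5, 5, 5, 5, 6, 6, 6, 6]

(2, 5)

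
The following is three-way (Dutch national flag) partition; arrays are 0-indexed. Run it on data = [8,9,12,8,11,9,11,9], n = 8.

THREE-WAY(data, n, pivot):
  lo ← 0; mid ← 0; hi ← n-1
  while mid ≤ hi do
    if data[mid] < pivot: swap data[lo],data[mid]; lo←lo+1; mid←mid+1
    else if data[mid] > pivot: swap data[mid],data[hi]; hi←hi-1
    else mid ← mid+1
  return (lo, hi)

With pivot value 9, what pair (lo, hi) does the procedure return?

pivot = 9; lo=0, mid=0, hi=7
data[mid]=8<9: swap data[0],data[0]; lo=1,mid=1 → [8,9,12,8,11,9,11,9]
data[mid]=9=9: mid=2
data[mid]=12>9: swap data[2],data[7]; hi=6 → [8,9,9,8,11,9,11,12]
data[mid]=9=9: mid=3
data[mid]=8<9: swap data[1],data[3]; lo=2,mid=4 → [8,8,9,9,11,9,11,12]
data[mid]=11>9: swap data[4],data[6]; hi=5 → [8,8,9,9,11,9,11,12]
data[mid]=11>9: swap data[4],data[5]; hi=4 → [8,8,9,9,9,11,11,12]
data[mid]=9=9: mid=5
end: lo=2, hi=4; data = [8,8,9,9,9,11,11,12]

(2, 4)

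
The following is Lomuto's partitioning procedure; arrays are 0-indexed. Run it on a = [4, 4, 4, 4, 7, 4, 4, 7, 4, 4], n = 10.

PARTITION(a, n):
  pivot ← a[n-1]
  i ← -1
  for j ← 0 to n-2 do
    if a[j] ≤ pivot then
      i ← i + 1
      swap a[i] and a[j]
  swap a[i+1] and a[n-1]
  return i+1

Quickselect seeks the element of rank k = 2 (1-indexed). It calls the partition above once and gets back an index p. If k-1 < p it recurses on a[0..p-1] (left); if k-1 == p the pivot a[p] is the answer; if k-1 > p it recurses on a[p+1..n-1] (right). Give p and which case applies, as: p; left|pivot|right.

pivot = a[9] = 4; i = -1
j=0: a[0]=4 ≤ 4 → i=0, swap a[0],a[0] (no change) → [4, 4, 4, 4, 7, 4, 4, 7, 4, 4]
j=1: a[1]=4 ≤ 4 → i=1, swap a[1],a[1] (no change) → [4, 4, 4, 4, 7, 4, 4, 7, 4, 4]
j=2: a[2]=4 ≤ 4 → i=2, swap a[2],a[2] (no change) → [4, 4, 4, 4, 7, 4, 4, 7, 4, 4]
j=3: a[3]=4 ≤ 4 → i=3, swap a[3],a[3] (no change) → [4, 4, 4, 4, 7, 4, 4, 7, 4, 4]
j=4: a[4]=7 > 4 → no swap
j=5: a[5]=4 ≤ 4 → i=4, swap a[4],a[5] → [4, 4, 4, 4, 4, 7, 4, 7, 4, 4]
j=6: a[6]=4 ≤ 4 → i=5, swap a[5],a[6] → [4, 4, 4, 4, 4, 4, 7, 7, 4, 4]
j=7: a[7]=7 > 4 → no swap
j=8: a[8]=4 ≤ 4 → i=6, swap a[6],a[8] → [4, 4, 4, 4, 4, 4, 4, 7, 7, 4]
final swap a[7],a[9] → [4, 4, 4, 4, 4, 4, 4, 4, 7, 7]; return 7
p = 7; k-1 = 1 < 7 ⇒ left

7; left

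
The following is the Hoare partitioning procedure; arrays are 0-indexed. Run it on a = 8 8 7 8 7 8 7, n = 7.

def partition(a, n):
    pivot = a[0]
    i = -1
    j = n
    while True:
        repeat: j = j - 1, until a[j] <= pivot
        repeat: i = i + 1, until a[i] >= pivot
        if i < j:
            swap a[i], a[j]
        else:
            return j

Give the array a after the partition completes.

7 8 7 7 8 8 8

pivot = a[0] = 8; i = -1, j = 7
j→6 (a[6]=7≤8), i→0 (a[0]=8≥8); i<j, swap → 7 8 7 8 7 8 8
j→5 (a[5]=8≤8), i→1 (a[1]=8≥8); i<j, swap → 7 8 7 8 7 8 8
j→4 (a[4]=7≤8), i→3 (a[3]=8≥8); i<j, swap → 7 8 7 7 8 8 8
j→3, i→4; i≥j, return j=3. a = 7 8 7 7 8 8 8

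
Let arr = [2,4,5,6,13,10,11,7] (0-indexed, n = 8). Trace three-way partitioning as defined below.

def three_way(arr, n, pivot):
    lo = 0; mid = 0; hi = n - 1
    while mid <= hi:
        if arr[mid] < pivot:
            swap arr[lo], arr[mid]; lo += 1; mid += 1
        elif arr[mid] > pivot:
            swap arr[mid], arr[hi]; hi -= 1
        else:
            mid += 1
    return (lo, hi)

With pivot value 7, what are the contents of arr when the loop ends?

lo=0 mid=0 hi=7
2<7: swap(0,0), lo=1 mid=1 ⇒ [2,4,5,6,13,10,11,7]
4<7: swap(1,1), lo=2 mid=2 ⇒ [2,4,5,6,13,10,11,7]
5<7: swap(2,2), lo=3 mid=3 ⇒ [2,4,5,6,13,10,11,7]
6<7: swap(3,3), lo=4 mid=4 ⇒ [2,4,5,6,13,10,11,7]
13>7: swap(4,7), hi=6 ⇒ [2,4,5,6,7,10,11,13]
7=7: mid=5
10>7: swap(5,6), hi=5 ⇒ [2,4,5,6,7,11,10,13]
11>7: swap(5,5), hi=4 ⇒ [2,4,5,6,7,11,10,13]
done. lo=4 hi=4; arr=[2,4,5,6,7,11,10,13]

[2,4,5,6,7,11,10,13]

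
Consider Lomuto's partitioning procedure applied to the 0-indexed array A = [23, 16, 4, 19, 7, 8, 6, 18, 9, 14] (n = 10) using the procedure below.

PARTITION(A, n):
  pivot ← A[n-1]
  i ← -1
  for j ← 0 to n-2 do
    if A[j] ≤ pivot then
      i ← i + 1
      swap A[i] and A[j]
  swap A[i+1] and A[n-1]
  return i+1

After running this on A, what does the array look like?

[4, 7, 8, 6, 9, 14, 19, 18, 16, 23]

pivot = A[9] = 14; i = -1
j=0: A[0]=23 > 14 → no swap
j=1: A[1]=16 > 14 → no swap
j=2: A[2]=4 ≤ 14 → i=0, swap A[0],A[2] → [4, 16, 23, 19, 7, 8, 6, 18, 9, 14]
j=3: A[3]=19 > 14 → no swap
j=4: A[4]=7 ≤ 14 → i=1, swap A[1],A[4] → [4, 7, 23, 19, 16, 8, 6, 18, 9, 14]
j=5: A[5]=8 ≤ 14 → i=2, swap A[2],A[5] → [4, 7, 8, 19, 16, 23, 6, 18, 9, 14]
j=6: A[6]=6 ≤ 14 → i=3, swap A[3],A[6] → [4, 7, 8, 6, 16, 23, 19, 18, 9, 14]
j=7: A[7]=18 > 14 → no swap
j=8: A[8]=9 ≤ 14 → i=4, swap A[4],A[8] → [4, 7, 8, 6, 9, 23, 19, 18, 16, 14]
final swap A[5],A[9] → [4, 7, 8, 6, 9, 14, 19, 18, 16, 23]; return 5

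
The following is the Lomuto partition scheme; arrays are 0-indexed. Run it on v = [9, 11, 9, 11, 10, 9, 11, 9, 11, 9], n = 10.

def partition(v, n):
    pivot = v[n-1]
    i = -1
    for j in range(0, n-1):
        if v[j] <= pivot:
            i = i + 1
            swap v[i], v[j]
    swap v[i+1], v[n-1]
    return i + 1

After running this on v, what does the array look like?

[9, 9, 9, 9, 9, 11, 11, 11, 11, 10]

pivot = v[9] = 9; i = -1
j=0: v[0]=9 ≤ 9 → i=0, swap v[0],v[0] (no change) → [9, 11, 9, 11, 10, 9, 11, 9, 11, 9]
j=1: v[1]=11 > 9 → no swap
j=2: v[2]=9 ≤ 9 → i=1, swap v[1],v[2] → [9, 9, 11, 11, 10, 9, 11, 9, 11, 9]
j=3: v[3]=11 > 9 → no swap
j=4: v[4]=10 > 9 → no swap
j=5: v[5]=9 ≤ 9 → i=2, swap v[2],v[5] → [9, 9, 9, 11, 10, 11, 11, 9, 11, 9]
j=6: v[6]=11 > 9 → no swap
j=7: v[7]=9 ≤ 9 → i=3, swap v[3],v[7] → [9, 9, 9, 9, 10, 11, 11, 11, 11, 9]
j=8: v[8]=11 > 9 → no swap
final swap v[4],v[9] → [9, 9, 9, 9, 9, 11, 11, 11, 11, 10]; return 4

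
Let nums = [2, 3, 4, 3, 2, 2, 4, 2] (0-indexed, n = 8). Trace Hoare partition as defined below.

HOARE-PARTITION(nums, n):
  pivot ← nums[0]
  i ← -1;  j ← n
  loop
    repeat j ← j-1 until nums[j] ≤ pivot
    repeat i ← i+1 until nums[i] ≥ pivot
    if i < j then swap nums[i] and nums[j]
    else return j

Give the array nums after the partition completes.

[2, 2, 2, 3, 4, 3, 4, 2]

pivot = nums[0] = 2; i = -1, j = 8
j→7 (nums[7]=2≤2), i→0 (nums[0]=2≥2); i<j, swap → [2, 3, 4, 3, 2, 2, 4, 2]
j→5 (nums[5]=2≤2), i→1 (nums[1]=3≥2); i<j, swap → [2, 2, 4, 3, 2, 3, 4, 2]
j→4 (nums[4]=2≤2), i→2 (nums[2]=4≥2); i<j, swap → [2, 2, 2, 3, 4, 3, 4, 2]
j→2, i→3; i≥j, return j=2. nums = [2, 2, 2, 3, 4, 3, 4, 2]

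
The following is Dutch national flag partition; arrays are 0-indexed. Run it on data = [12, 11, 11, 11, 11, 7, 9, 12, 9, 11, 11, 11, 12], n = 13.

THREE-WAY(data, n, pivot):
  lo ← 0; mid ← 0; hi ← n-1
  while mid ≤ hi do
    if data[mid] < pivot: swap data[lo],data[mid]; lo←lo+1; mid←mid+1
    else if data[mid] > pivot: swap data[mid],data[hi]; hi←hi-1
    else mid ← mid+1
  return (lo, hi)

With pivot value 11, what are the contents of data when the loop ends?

[7, 9, 9, 11, 11, 11, 11, 11, 11, 11, 12, 12, 12]

lo=0 mid=0 hi=12
12>11: swap(0,12), hi=11 ⇒ [12, 11, 11, 11, 11, 7, 9, 12, 9, 11, 11, 11, 12]
12>11: swap(0,11), hi=10 ⇒ [11, 11, 11, 11, 11, 7, 9, 12, 9, 11, 11, 12, 12]
11=11: mid=1
11=11: mid=2
11=11: mid=3
11=11: mid=4
11=11: mid=5
7<11: swap(0,5), lo=1 mid=6 ⇒ [7, 11, 11, 11, 11, 11, 9, 12, 9, 11, 11, 12, 12]
9<11: swap(1,6), lo=2 mid=7 ⇒ [7, 9, 11, 11, 11, 11, 11, 12, 9, 11, 11, 12, 12]
12>11: swap(7,10), hi=9 ⇒ [7, 9, 11, 11, 11, 11, 11, 11, 9, 11, 12, 12, 12]
11=11: mid=8
9<11: swap(2,8), lo=3 mid=9 ⇒ [7, 9, 9, 11, 11, 11, 11, 11, 11, 11, 12, 12, 12]
11=11: mid=10
done. lo=3 hi=9; data=[7, 9, 9, 11, 11, 11, 11, 11, 11, 11, 12, 12, 12]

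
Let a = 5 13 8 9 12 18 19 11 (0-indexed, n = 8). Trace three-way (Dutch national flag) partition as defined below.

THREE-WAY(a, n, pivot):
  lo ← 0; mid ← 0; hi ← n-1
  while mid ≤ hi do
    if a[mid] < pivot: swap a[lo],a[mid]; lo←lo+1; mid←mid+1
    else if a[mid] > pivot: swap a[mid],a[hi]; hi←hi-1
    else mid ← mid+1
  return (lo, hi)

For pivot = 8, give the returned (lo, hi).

pivot = 8; lo=0, mid=0, hi=7
a[mid]=5<8: swap a[0],a[0]; lo=1,mid=1 → 5 13 8 9 12 18 19 11
a[mid]=13>8: swap a[1],a[7]; hi=6 → 5 11 8 9 12 18 19 13
a[mid]=11>8: swap a[1],a[6]; hi=5 → 5 19 8 9 12 18 11 13
a[mid]=19>8: swap a[1],a[5]; hi=4 → 5 18 8 9 12 19 11 13
a[mid]=18>8: swap a[1],a[4]; hi=3 → 5 12 8 9 18 19 11 13
a[mid]=12>8: swap a[1],a[3]; hi=2 → 5 9 8 12 18 19 11 13
a[mid]=9>8: swap a[1],a[2]; hi=1 → 5 8 9 12 18 19 11 13
a[mid]=8=8: mid=2
end: lo=1, hi=1; a = 5 8 9 12 18 19 11 13

(1, 1)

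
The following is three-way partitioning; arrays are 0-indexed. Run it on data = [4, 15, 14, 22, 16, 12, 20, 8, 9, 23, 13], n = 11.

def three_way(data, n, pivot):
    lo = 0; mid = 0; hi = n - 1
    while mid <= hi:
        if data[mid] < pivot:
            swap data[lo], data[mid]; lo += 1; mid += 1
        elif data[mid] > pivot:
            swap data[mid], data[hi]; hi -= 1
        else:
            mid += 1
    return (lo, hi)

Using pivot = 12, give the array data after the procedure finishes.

lo=0 mid=0 hi=10
4<12: swap(0,0), lo=1 mid=1 ⇒ [4, 15, 14, 22, 16, 12, 20, 8, 9, 23, 13]
15>12: swap(1,10), hi=9 ⇒ [4, 13, 14, 22, 16, 12, 20, 8, 9, 23, 15]
13>12: swap(1,9), hi=8 ⇒ [4, 23, 14, 22, 16, 12, 20, 8, 9, 13, 15]
23>12: swap(1,8), hi=7 ⇒ [4, 9, 14, 22, 16, 12, 20, 8, 23, 13, 15]
9<12: swap(1,1), lo=2 mid=2 ⇒ [4, 9, 14, 22, 16, 12, 20, 8, 23, 13, 15]
14>12: swap(2,7), hi=6 ⇒ [4, 9, 8, 22, 16, 12, 20, 14, 23, 13, 15]
8<12: swap(2,2), lo=3 mid=3 ⇒ [4, 9, 8, 22, 16, 12, 20, 14, 23, 13, 15]
22>12: swap(3,6), hi=5 ⇒ [4, 9, 8, 20, 16, 12, 22, 14, 23, 13, 15]
20>12: swap(3,5), hi=4 ⇒ [4, 9, 8, 12, 16, 20, 22, 14, 23, 13, 15]
12=12: mid=4
16>12: swap(4,4), hi=3 ⇒ [4, 9, 8, 12, 16, 20, 22, 14, 23, 13, 15]
done. lo=3 hi=3; data=[4, 9, 8, 12, 16, 20, 22, 14, 23, 13, 15]

[4, 9, 8, 12, 16, 20, 22, 14, 23, 13, 15]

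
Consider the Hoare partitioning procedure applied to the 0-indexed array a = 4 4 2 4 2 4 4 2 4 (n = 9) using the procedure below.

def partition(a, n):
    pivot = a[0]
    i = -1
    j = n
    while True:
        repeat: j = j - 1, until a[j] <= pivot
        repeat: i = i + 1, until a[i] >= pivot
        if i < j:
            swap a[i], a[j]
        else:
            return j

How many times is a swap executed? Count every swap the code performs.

3

pivot = a[0] = 4; i = -1, j = 9
j→8 (a[8]=4≤4), i→0 (a[0]=4≥4); i<j, swap → 4 4 2 4 2 4 4 2 4
j→7 (a[7]=2≤4), i→1 (a[1]=4≥4); i<j, swap → 4 2 2 4 2 4 4 4 4
j→6 (a[6]=4≤4), i→3 (a[3]=4≥4); i<j, swap → 4 2 2 4 2 4 4 4 4
j→5, i→5; i≥j, return j=5. a = 4 2 2 4 2 4 4 4 4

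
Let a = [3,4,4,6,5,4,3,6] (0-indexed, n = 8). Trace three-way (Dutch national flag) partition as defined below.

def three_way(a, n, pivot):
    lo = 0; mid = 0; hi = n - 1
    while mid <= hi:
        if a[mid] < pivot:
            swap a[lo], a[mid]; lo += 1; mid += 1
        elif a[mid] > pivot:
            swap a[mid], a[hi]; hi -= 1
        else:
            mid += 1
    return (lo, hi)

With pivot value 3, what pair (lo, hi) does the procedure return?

(0, 1)

pivot = 3; lo=0, mid=0, hi=7
a[mid]=3=3: mid=1
a[mid]=4>3: swap a[1],a[7]; hi=6 → [3,6,4,6,5,4,3,4]
a[mid]=6>3: swap a[1],a[6]; hi=5 → [3,3,4,6,5,4,6,4]
a[mid]=3=3: mid=2
a[mid]=4>3: swap a[2],a[5]; hi=4 → [3,3,4,6,5,4,6,4]
a[mid]=4>3: swap a[2],a[4]; hi=3 → [3,3,5,6,4,4,6,4]
a[mid]=5>3: swap a[2],a[3]; hi=2 → [3,3,6,5,4,4,6,4]
a[mid]=6>3: swap a[2],a[2]; hi=1 → [3,3,6,5,4,4,6,4]
end: lo=0, hi=1; a = [3,3,6,5,4,4,6,4]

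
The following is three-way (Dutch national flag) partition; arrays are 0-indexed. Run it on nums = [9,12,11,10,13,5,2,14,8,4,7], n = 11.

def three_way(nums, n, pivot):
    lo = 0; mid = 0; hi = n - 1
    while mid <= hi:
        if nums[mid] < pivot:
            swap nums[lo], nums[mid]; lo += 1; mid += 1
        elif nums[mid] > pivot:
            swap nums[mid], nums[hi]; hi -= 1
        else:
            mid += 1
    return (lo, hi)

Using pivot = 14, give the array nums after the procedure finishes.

[9,12,11,10,13,5,2,8,4,7,14]

lo=0 mid=0 hi=10
9<14: swap(0,0), lo=1 mid=1 ⇒ [9,12,11,10,13,5,2,14,8,4,7]
12<14: swap(1,1), lo=2 mid=2 ⇒ [9,12,11,10,13,5,2,14,8,4,7]
11<14: swap(2,2), lo=3 mid=3 ⇒ [9,12,11,10,13,5,2,14,8,4,7]
10<14: swap(3,3), lo=4 mid=4 ⇒ [9,12,11,10,13,5,2,14,8,4,7]
13<14: swap(4,4), lo=5 mid=5 ⇒ [9,12,11,10,13,5,2,14,8,4,7]
5<14: swap(5,5), lo=6 mid=6 ⇒ [9,12,11,10,13,5,2,14,8,4,7]
2<14: swap(6,6), lo=7 mid=7 ⇒ [9,12,11,10,13,5,2,14,8,4,7]
14=14: mid=8
8<14: swap(7,8), lo=8 mid=9 ⇒ [9,12,11,10,13,5,2,8,14,4,7]
4<14: swap(8,9), lo=9 mid=10 ⇒ [9,12,11,10,13,5,2,8,4,14,7]
7<14: swap(9,10), lo=10 mid=11 ⇒ [9,12,11,10,13,5,2,8,4,7,14]
done. lo=10 hi=10; nums=[9,12,11,10,13,5,2,8,4,7,14]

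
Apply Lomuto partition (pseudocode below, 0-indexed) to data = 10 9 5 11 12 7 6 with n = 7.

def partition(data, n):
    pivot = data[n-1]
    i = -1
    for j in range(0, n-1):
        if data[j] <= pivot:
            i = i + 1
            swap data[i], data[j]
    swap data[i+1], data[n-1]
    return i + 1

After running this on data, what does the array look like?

pivot=6, i=-1
j=0: 10>6, skip
j=1: 9>6, skip
j=2: 5≤6, i=0, swap(0,2) ⇒ 5 9 10 11 12 7 6
j=3: 11>6, skip
j=4: 12>6, skip
j=5: 7>6, skip
swap(1,6) ⇒ 5 6 10 11 12 7 9; return 1

5 6 10 11 12 7 9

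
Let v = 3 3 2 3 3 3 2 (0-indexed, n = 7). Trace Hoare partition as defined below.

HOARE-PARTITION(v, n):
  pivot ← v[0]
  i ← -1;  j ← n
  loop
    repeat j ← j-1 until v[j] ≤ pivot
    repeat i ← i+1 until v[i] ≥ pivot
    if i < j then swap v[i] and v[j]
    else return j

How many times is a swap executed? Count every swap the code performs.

3

pivot = v[0] = 3; i = -1, j = 7
j→6 (v[6]=2≤3), i→0 (v[0]=3≥3); i<j, swap → 2 3 2 3 3 3 3
j→5 (v[5]=3≤3), i→1 (v[1]=3≥3); i<j, swap → 2 3 2 3 3 3 3
j→4 (v[4]=3≤3), i→3 (v[3]=3≥3); i<j, swap → 2 3 2 3 3 3 3
j→3, i→4; i≥j, return j=3. v = 2 3 2 3 3 3 3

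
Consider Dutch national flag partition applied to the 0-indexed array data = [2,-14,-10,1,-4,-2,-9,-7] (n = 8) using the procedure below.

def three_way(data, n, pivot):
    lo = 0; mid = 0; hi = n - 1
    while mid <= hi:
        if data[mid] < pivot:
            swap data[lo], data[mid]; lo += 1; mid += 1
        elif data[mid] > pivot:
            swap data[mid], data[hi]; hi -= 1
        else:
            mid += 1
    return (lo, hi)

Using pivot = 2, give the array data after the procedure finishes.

lo=0 mid=0 hi=7
2=2: mid=1
-14<2: swap(0,1), lo=1 mid=2 ⇒ [-14,2,-10,1,-4,-2,-9,-7]
-10<2: swap(1,2), lo=2 mid=3 ⇒ [-14,-10,2,1,-4,-2,-9,-7]
1<2: swap(2,3), lo=3 mid=4 ⇒ [-14,-10,1,2,-4,-2,-9,-7]
-4<2: swap(3,4), lo=4 mid=5 ⇒ [-14,-10,1,-4,2,-2,-9,-7]
-2<2: swap(4,5), lo=5 mid=6 ⇒ [-14,-10,1,-4,-2,2,-9,-7]
-9<2: swap(5,6), lo=6 mid=7 ⇒ [-14,-10,1,-4,-2,-9,2,-7]
-7<2: swap(6,7), lo=7 mid=8 ⇒ [-14,-10,1,-4,-2,-9,-7,2]
done. lo=7 hi=7; data=[-14,-10,1,-4,-2,-9,-7,2]

[-14,-10,1,-4,-2,-9,-7,2]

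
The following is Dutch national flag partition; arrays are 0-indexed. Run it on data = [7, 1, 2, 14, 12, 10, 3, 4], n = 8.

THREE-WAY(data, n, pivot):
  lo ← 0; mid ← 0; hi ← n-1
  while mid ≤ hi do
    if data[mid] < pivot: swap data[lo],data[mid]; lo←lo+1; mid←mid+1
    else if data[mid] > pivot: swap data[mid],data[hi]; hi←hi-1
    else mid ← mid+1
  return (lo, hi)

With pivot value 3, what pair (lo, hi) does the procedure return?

pivot = 3; lo=0, mid=0, hi=7
data[mid]=7>3: swap data[0],data[7]; hi=6 → [4, 1, 2, 14, 12, 10, 3, 7]
data[mid]=4>3: swap data[0],data[6]; hi=5 → [3, 1, 2, 14, 12, 10, 4, 7]
data[mid]=3=3: mid=1
data[mid]=1<3: swap data[0],data[1]; lo=1,mid=2 → [1, 3, 2, 14, 12, 10, 4, 7]
data[mid]=2<3: swap data[1],data[2]; lo=2,mid=3 → [1, 2, 3, 14, 12, 10, 4, 7]
data[mid]=14>3: swap data[3],data[5]; hi=4 → [1, 2, 3, 10, 12, 14, 4, 7]
data[mid]=10>3: swap data[3],data[4]; hi=3 → [1, 2, 3, 12, 10, 14, 4, 7]
data[mid]=12>3: swap data[3],data[3]; hi=2 → [1, 2, 3, 12, 10, 14, 4, 7]
end: lo=2, hi=2; data = [1, 2, 3, 12, 10, 14, 4, 7]

(2, 2)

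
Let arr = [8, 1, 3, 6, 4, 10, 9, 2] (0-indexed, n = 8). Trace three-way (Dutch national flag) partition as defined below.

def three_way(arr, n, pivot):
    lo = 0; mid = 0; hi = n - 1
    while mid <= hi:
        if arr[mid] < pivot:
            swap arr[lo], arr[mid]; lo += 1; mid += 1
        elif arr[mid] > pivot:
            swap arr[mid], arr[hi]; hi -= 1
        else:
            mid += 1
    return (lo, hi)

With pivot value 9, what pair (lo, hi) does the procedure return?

(6, 6)

pivot = 9; lo=0, mid=0, hi=7
arr[mid]=8<9: swap arr[0],arr[0]; lo=1,mid=1 → [8, 1, 3, 6, 4, 10, 9, 2]
arr[mid]=1<9: swap arr[1],arr[1]; lo=2,mid=2 → [8, 1, 3, 6, 4, 10, 9, 2]
arr[mid]=3<9: swap arr[2],arr[2]; lo=3,mid=3 → [8, 1, 3, 6, 4, 10, 9, 2]
arr[mid]=6<9: swap arr[3],arr[3]; lo=4,mid=4 → [8, 1, 3, 6, 4, 10, 9, 2]
arr[mid]=4<9: swap arr[4],arr[4]; lo=5,mid=5 → [8, 1, 3, 6, 4, 10, 9, 2]
arr[mid]=10>9: swap arr[5],arr[7]; hi=6 → [8, 1, 3, 6, 4, 2, 9, 10]
arr[mid]=2<9: swap arr[5],arr[5]; lo=6,mid=6 → [8, 1, 3, 6, 4, 2, 9, 10]
arr[mid]=9=9: mid=7
end: lo=6, hi=6; arr = [8, 1, 3, 6, 4, 2, 9, 10]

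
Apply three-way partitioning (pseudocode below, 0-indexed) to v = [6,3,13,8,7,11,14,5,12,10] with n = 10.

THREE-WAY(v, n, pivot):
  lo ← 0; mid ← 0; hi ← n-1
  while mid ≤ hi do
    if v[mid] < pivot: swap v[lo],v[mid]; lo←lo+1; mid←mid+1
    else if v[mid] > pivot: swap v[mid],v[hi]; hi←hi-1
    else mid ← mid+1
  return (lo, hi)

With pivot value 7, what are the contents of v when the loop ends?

lo=0 mid=0 hi=9
6<7: swap(0,0), lo=1 mid=1 ⇒ [6,3,13,8,7,11,14,5,12,10]
3<7: swap(1,1), lo=2 mid=2 ⇒ [6,3,13,8,7,11,14,5,12,10]
13>7: swap(2,9), hi=8 ⇒ [6,3,10,8,7,11,14,5,12,13]
10>7: swap(2,8), hi=7 ⇒ [6,3,12,8,7,11,14,5,10,13]
12>7: swap(2,7), hi=6 ⇒ [6,3,5,8,7,11,14,12,10,13]
5<7: swap(2,2), lo=3 mid=3 ⇒ [6,3,5,8,7,11,14,12,10,13]
8>7: swap(3,6), hi=5 ⇒ [6,3,5,14,7,11,8,12,10,13]
14>7: swap(3,5), hi=4 ⇒ [6,3,5,11,7,14,8,12,10,13]
11>7: swap(3,4), hi=3 ⇒ [6,3,5,7,11,14,8,12,10,13]
7=7: mid=4
done. lo=3 hi=3; v=[6,3,5,7,11,14,8,12,10,13]

[6,3,5,7,11,14,8,12,10,13]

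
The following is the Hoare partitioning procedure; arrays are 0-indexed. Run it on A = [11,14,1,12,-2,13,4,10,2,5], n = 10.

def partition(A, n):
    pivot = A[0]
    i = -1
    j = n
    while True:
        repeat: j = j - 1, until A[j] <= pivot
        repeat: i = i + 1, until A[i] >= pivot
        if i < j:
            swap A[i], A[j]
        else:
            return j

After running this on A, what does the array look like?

pivot = A[0] = 11; i = -1, j = 10
j→9 (A[9]=5≤11), i→0 (A[0]=11≥11); i<j, swap → [5,14,1,12,-2,13,4,10,2,11]
j→8 (A[8]=2≤11), i→1 (A[1]=14≥11); i<j, swap → [5,2,1,12,-2,13,4,10,14,11]
j→7 (A[7]=10≤11), i→3 (A[3]=12≥11); i<j, swap → [5,2,1,10,-2,13,4,12,14,11]
j→6 (A[6]=4≤11), i→5 (A[5]=13≥11); i<j, swap → [5,2,1,10,-2,4,13,12,14,11]
j→5, i→6; i≥j, return j=5. A = [5,2,1,10,-2,4,13,12,14,11]

[5,2,1,10,-2,4,13,12,14,11]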